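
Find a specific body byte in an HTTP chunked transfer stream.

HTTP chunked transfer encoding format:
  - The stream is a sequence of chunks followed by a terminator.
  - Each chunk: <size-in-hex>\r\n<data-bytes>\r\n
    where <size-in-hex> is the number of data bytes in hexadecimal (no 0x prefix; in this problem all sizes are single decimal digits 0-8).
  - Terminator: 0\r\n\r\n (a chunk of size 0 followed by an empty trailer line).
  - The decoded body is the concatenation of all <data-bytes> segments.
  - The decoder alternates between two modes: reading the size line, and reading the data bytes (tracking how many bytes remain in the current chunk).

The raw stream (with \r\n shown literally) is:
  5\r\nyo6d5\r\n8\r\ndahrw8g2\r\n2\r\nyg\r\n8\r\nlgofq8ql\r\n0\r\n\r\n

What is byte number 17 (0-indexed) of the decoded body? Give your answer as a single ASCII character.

Chunk 1: stream[0..1]='5' size=0x5=5, data at stream[3..8]='yo6d5' -> body[0..5], body so far='yo6d5'
Chunk 2: stream[10..11]='8' size=0x8=8, data at stream[13..21]='dahrw8g2' -> body[5..13], body so far='yo6d5dahrw8g2'
Chunk 3: stream[23..24]='2' size=0x2=2, data at stream[26..28]='yg' -> body[13..15], body so far='yo6d5dahrw8g2yg'
Chunk 4: stream[30..31]='8' size=0x8=8, data at stream[33..41]='lgofq8ql' -> body[15..23], body so far='yo6d5dahrw8g2yglgofq8ql'
Chunk 5: stream[43..44]='0' size=0 (terminator). Final body='yo6d5dahrw8g2yglgofq8ql' (23 bytes)
Body byte 17 = 'o'

Answer: o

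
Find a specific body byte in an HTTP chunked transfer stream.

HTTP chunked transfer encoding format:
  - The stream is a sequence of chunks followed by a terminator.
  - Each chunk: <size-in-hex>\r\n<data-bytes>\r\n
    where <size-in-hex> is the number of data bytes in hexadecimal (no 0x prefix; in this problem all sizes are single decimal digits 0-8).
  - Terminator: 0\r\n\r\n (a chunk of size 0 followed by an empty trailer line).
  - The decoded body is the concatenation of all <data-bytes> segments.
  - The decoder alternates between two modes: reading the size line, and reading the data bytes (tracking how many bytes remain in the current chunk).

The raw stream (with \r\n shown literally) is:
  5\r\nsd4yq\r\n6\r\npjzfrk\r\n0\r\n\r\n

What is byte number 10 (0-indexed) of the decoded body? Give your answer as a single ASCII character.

Answer: k

Derivation:
Chunk 1: stream[0..1]='5' size=0x5=5, data at stream[3..8]='sd4yq' -> body[0..5], body so far='sd4yq'
Chunk 2: stream[10..11]='6' size=0x6=6, data at stream[13..19]='pjzfrk' -> body[5..11], body so far='sd4yqpjzfrk'
Chunk 3: stream[21..22]='0' size=0 (terminator). Final body='sd4yqpjzfrk' (11 bytes)
Body byte 10 = 'k'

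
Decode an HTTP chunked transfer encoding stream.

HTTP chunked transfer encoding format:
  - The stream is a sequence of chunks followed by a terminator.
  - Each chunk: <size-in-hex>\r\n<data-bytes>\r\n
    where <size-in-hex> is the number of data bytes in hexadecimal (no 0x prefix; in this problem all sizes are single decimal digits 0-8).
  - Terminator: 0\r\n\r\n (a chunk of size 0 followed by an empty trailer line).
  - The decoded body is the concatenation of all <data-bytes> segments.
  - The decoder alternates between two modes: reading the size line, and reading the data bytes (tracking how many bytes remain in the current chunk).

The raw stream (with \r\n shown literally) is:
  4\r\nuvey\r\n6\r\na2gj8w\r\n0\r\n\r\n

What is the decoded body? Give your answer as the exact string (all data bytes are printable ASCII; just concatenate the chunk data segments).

Answer: uveya2gj8w

Derivation:
Chunk 1: stream[0..1]='4' size=0x4=4, data at stream[3..7]='uvey' -> body[0..4], body so far='uvey'
Chunk 2: stream[9..10]='6' size=0x6=6, data at stream[12..18]='a2gj8w' -> body[4..10], body so far='uveya2gj8w'
Chunk 3: stream[20..21]='0' size=0 (terminator). Final body='uveya2gj8w' (10 bytes)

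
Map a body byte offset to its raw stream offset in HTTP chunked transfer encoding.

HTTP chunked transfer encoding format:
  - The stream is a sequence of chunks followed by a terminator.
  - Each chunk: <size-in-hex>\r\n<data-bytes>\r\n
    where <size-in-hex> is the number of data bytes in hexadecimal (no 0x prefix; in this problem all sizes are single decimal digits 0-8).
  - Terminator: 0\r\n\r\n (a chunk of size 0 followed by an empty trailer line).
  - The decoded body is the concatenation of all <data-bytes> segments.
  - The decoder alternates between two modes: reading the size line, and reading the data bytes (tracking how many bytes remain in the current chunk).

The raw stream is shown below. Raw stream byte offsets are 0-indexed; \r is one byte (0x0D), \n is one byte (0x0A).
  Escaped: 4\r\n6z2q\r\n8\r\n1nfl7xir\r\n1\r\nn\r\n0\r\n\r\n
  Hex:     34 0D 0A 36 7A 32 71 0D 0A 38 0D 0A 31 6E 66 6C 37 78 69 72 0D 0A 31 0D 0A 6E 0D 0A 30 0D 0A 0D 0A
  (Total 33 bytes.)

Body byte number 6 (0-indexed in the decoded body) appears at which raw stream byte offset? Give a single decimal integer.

Chunk 1: stream[0..1]='4' size=0x4=4, data at stream[3..7]='6z2q' -> body[0..4], body so far='6z2q'
Chunk 2: stream[9..10]='8' size=0x8=8, data at stream[12..20]='1nfl7xir' -> body[4..12], body so far='6z2q1nfl7xir'
Chunk 3: stream[22..23]='1' size=0x1=1, data at stream[25..26]='n' -> body[12..13], body so far='6z2q1nfl7xirn'
Chunk 4: stream[28..29]='0' size=0 (terminator). Final body='6z2q1nfl7xirn' (13 bytes)
Body byte 6 at stream offset 14

Answer: 14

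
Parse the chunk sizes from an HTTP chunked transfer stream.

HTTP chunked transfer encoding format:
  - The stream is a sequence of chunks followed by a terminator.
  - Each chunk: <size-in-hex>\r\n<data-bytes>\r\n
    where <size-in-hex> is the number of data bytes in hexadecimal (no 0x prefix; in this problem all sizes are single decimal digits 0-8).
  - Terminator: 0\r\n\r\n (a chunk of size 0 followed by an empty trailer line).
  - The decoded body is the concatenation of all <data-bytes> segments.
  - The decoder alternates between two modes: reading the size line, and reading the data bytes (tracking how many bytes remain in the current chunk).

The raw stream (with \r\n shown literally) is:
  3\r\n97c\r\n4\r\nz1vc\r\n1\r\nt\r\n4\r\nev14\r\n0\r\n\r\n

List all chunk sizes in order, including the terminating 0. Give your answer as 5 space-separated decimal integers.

Answer: 3 4 1 4 0

Derivation:
Chunk 1: stream[0..1]='3' size=0x3=3, data at stream[3..6]='97c' -> body[0..3], body so far='97c'
Chunk 2: stream[8..9]='4' size=0x4=4, data at stream[11..15]='z1vc' -> body[3..7], body so far='97cz1vc'
Chunk 3: stream[17..18]='1' size=0x1=1, data at stream[20..21]='t' -> body[7..8], body so far='97cz1vct'
Chunk 4: stream[23..24]='4' size=0x4=4, data at stream[26..30]='ev14' -> body[8..12], body so far='97cz1vctev14'
Chunk 5: stream[32..33]='0' size=0 (terminator). Final body='97cz1vctev14' (12 bytes)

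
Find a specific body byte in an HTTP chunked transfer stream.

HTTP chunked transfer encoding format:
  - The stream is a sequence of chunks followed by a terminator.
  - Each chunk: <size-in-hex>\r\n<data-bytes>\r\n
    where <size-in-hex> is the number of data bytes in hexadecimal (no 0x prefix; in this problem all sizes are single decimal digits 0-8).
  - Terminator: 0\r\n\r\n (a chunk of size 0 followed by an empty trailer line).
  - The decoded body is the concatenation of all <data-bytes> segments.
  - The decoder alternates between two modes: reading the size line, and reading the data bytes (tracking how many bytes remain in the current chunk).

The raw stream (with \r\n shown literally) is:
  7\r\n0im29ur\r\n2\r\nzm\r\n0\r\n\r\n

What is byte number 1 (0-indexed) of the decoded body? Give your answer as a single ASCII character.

Answer: i

Derivation:
Chunk 1: stream[0..1]='7' size=0x7=7, data at stream[3..10]='0im29ur' -> body[0..7], body so far='0im29ur'
Chunk 2: stream[12..13]='2' size=0x2=2, data at stream[15..17]='zm' -> body[7..9], body so far='0im29urzm'
Chunk 3: stream[19..20]='0' size=0 (terminator). Final body='0im29urzm' (9 bytes)
Body byte 1 = 'i'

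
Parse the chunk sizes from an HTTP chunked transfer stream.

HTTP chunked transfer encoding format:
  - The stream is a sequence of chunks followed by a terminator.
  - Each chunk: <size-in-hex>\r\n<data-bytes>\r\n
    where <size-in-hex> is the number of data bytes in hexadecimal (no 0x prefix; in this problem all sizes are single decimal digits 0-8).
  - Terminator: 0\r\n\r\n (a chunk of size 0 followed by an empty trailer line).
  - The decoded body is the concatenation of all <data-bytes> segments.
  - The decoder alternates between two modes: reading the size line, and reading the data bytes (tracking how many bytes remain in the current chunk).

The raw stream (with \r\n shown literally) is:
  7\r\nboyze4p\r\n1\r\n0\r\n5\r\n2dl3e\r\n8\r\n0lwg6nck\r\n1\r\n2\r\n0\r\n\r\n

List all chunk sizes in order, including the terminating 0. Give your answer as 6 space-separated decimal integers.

Answer: 7 1 5 8 1 0

Derivation:
Chunk 1: stream[0..1]='7' size=0x7=7, data at stream[3..10]='boyze4p' -> body[0..7], body so far='boyze4p'
Chunk 2: stream[12..13]='1' size=0x1=1, data at stream[15..16]='0' -> body[7..8], body so far='boyze4p0'
Chunk 3: stream[18..19]='5' size=0x5=5, data at stream[21..26]='2dl3e' -> body[8..13], body so far='boyze4p02dl3e'
Chunk 4: stream[28..29]='8' size=0x8=8, data at stream[31..39]='0lwg6nck' -> body[13..21], body so far='boyze4p02dl3e0lwg6nck'
Chunk 5: stream[41..42]='1' size=0x1=1, data at stream[44..45]='2' -> body[21..22], body so far='boyze4p02dl3e0lwg6nck2'
Chunk 6: stream[47..48]='0' size=0 (terminator). Final body='boyze4p02dl3e0lwg6nck2' (22 bytes)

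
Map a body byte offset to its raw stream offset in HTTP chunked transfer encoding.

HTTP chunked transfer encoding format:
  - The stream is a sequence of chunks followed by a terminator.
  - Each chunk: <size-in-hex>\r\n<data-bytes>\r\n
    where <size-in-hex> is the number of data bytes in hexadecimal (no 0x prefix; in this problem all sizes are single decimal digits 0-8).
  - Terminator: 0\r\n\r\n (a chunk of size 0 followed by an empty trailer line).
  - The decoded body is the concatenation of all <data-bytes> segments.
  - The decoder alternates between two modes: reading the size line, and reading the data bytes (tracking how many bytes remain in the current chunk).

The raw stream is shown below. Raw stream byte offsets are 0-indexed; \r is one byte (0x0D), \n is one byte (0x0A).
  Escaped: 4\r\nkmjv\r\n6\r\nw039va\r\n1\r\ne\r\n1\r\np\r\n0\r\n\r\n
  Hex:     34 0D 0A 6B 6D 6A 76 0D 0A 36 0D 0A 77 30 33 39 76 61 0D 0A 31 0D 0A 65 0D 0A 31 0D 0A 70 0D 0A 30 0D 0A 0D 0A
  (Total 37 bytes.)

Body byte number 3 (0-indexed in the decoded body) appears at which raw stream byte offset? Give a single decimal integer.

Answer: 6

Derivation:
Chunk 1: stream[0..1]='4' size=0x4=4, data at stream[3..7]='kmjv' -> body[0..4], body so far='kmjv'
Chunk 2: stream[9..10]='6' size=0x6=6, data at stream[12..18]='w039va' -> body[4..10], body so far='kmjvw039va'
Chunk 3: stream[20..21]='1' size=0x1=1, data at stream[23..24]='e' -> body[10..11], body so far='kmjvw039vae'
Chunk 4: stream[26..27]='1' size=0x1=1, data at stream[29..30]='p' -> body[11..12], body so far='kmjvw039vaep'
Chunk 5: stream[32..33]='0' size=0 (terminator). Final body='kmjvw039vaep' (12 bytes)
Body byte 3 at stream offset 6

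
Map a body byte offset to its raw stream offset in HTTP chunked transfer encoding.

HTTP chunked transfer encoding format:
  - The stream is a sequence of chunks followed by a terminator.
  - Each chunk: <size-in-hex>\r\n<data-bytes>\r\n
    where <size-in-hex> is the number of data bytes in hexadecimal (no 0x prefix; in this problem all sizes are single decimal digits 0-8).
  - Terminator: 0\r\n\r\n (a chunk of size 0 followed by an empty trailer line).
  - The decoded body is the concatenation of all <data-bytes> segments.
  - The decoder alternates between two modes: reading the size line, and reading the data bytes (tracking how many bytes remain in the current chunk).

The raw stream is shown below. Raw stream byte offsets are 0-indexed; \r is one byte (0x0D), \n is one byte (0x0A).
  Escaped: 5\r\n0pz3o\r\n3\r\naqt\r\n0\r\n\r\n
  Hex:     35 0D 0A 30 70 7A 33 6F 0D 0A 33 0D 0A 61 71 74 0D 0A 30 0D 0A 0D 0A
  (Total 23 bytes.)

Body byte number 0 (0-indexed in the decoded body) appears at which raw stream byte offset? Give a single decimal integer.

Answer: 3

Derivation:
Chunk 1: stream[0..1]='5' size=0x5=5, data at stream[3..8]='0pz3o' -> body[0..5], body so far='0pz3o'
Chunk 2: stream[10..11]='3' size=0x3=3, data at stream[13..16]='aqt' -> body[5..8], body so far='0pz3oaqt'
Chunk 3: stream[18..19]='0' size=0 (terminator). Final body='0pz3oaqt' (8 bytes)
Body byte 0 at stream offset 3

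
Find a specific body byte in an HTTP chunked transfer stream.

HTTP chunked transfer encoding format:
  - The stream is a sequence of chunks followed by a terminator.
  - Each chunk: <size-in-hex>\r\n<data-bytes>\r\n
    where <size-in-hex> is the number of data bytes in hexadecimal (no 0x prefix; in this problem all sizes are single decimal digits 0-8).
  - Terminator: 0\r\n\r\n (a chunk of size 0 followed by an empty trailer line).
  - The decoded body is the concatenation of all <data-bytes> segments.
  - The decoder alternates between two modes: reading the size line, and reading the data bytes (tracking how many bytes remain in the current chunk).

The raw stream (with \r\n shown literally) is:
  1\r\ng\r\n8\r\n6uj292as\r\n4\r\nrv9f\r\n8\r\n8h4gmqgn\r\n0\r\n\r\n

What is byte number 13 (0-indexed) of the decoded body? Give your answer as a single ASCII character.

Chunk 1: stream[0..1]='1' size=0x1=1, data at stream[3..4]='g' -> body[0..1], body so far='g'
Chunk 2: stream[6..7]='8' size=0x8=8, data at stream[9..17]='6uj292as' -> body[1..9], body so far='g6uj292as'
Chunk 3: stream[19..20]='4' size=0x4=4, data at stream[22..26]='rv9f' -> body[9..13], body so far='g6uj292asrv9f'
Chunk 4: stream[28..29]='8' size=0x8=8, data at stream[31..39]='8h4gmqgn' -> body[13..21], body so far='g6uj292asrv9f8h4gmqgn'
Chunk 5: stream[41..42]='0' size=0 (terminator). Final body='g6uj292asrv9f8h4gmqgn' (21 bytes)
Body byte 13 = '8'

Answer: 8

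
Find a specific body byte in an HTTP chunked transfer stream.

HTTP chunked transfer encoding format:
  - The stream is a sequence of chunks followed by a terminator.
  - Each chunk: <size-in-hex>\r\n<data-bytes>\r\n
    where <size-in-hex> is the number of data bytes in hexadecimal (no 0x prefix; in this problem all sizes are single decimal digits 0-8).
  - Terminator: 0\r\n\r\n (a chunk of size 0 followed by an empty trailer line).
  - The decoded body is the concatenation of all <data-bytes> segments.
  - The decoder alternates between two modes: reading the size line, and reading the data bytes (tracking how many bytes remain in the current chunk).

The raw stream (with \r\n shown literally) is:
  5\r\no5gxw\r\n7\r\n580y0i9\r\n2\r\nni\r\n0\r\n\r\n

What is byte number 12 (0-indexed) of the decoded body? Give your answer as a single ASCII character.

Chunk 1: stream[0..1]='5' size=0x5=5, data at stream[3..8]='o5gxw' -> body[0..5], body so far='o5gxw'
Chunk 2: stream[10..11]='7' size=0x7=7, data at stream[13..20]='580y0i9' -> body[5..12], body so far='o5gxw580y0i9'
Chunk 3: stream[22..23]='2' size=0x2=2, data at stream[25..27]='ni' -> body[12..14], body so far='o5gxw580y0i9ni'
Chunk 4: stream[29..30]='0' size=0 (terminator). Final body='o5gxw580y0i9ni' (14 bytes)
Body byte 12 = 'n'

Answer: n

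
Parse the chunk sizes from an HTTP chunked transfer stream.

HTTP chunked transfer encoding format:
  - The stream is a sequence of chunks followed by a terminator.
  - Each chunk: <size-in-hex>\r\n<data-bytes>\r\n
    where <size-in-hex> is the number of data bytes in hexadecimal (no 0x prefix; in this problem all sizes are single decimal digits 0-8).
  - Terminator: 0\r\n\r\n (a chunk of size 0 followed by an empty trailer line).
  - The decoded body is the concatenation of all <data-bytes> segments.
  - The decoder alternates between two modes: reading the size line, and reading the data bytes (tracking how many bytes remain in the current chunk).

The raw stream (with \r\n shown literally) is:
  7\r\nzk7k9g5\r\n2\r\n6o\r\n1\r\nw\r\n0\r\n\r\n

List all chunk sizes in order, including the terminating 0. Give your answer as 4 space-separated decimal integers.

Chunk 1: stream[0..1]='7' size=0x7=7, data at stream[3..10]='zk7k9g5' -> body[0..7], body so far='zk7k9g5'
Chunk 2: stream[12..13]='2' size=0x2=2, data at stream[15..17]='6o' -> body[7..9], body so far='zk7k9g56o'
Chunk 3: stream[19..20]='1' size=0x1=1, data at stream[22..23]='w' -> body[9..10], body so far='zk7k9g56ow'
Chunk 4: stream[25..26]='0' size=0 (terminator). Final body='zk7k9g56ow' (10 bytes)

Answer: 7 2 1 0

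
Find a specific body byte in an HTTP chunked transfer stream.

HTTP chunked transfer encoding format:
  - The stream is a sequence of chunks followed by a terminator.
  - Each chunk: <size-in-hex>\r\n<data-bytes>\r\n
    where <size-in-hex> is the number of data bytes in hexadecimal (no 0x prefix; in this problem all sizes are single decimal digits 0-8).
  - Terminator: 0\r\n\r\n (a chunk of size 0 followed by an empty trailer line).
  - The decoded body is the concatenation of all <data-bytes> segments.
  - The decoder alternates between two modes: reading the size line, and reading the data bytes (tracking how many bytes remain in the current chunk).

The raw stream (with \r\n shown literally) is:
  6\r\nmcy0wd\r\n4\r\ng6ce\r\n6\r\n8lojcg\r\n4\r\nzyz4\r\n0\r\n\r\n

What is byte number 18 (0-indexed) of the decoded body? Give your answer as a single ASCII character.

Chunk 1: stream[0..1]='6' size=0x6=6, data at stream[3..9]='mcy0wd' -> body[0..6], body so far='mcy0wd'
Chunk 2: stream[11..12]='4' size=0x4=4, data at stream[14..18]='g6ce' -> body[6..10], body so far='mcy0wdg6ce'
Chunk 3: stream[20..21]='6' size=0x6=6, data at stream[23..29]='8lojcg' -> body[10..16], body so far='mcy0wdg6ce8lojcg'
Chunk 4: stream[31..32]='4' size=0x4=4, data at stream[34..38]='zyz4' -> body[16..20], body so far='mcy0wdg6ce8lojcgzyz4'
Chunk 5: stream[40..41]='0' size=0 (terminator). Final body='mcy0wdg6ce8lojcgzyz4' (20 bytes)
Body byte 18 = 'z'

Answer: z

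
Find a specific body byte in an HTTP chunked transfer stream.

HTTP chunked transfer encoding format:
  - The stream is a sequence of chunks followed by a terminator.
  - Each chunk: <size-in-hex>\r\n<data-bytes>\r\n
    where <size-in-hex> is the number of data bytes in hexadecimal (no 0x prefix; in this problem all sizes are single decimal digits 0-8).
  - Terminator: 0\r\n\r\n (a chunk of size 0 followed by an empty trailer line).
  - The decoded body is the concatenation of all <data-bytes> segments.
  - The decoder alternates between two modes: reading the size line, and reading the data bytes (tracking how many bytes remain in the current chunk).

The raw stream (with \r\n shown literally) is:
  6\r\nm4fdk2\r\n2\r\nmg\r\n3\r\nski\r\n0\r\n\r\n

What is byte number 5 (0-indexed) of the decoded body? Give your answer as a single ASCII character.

Chunk 1: stream[0..1]='6' size=0x6=6, data at stream[3..9]='m4fdk2' -> body[0..6], body so far='m4fdk2'
Chunk 2: stream[11..12]='2' size=0x2=2, data at stream[14..16]='mg' -> body[6..8], body so far='m4fdk2mg'
Chunk 3: stream[18..19]='3' size=0x3=3, data at stream[21..24]='ski' -> body[8..11], body so far='m4fdk2mgski'
Chunk 4: stream[26..27]='0' size=0 (terminator). Final body='m4fdk2mgski' (11 bytes)
Body byte 5 = '2'

Answer: 2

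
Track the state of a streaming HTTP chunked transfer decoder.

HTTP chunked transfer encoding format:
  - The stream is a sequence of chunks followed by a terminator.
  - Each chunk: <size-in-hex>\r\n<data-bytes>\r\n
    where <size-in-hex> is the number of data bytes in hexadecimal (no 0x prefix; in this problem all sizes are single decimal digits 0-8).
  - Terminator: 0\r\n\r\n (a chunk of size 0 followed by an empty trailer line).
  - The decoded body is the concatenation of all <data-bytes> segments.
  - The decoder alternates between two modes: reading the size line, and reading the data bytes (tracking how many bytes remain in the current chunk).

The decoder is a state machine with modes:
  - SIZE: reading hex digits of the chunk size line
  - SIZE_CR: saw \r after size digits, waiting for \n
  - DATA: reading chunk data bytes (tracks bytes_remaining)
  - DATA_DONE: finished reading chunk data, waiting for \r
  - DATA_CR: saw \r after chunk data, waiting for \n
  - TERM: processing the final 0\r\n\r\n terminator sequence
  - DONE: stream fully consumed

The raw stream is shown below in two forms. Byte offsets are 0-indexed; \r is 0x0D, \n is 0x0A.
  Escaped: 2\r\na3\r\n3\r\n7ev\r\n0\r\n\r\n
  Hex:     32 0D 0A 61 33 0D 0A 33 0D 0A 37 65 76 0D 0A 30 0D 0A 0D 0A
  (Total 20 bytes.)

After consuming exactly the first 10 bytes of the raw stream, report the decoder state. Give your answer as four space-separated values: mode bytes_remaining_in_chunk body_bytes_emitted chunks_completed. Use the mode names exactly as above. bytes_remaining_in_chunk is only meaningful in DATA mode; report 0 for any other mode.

Answer: DATA 3 2 1

Derivation:
Byte 0 = '2': mode=SIZE remaining=0 emitted=0 chunks_done=0
Byte 1 = 0x0D: mode=SIZE_CR remaining=0 emitted=0 chunks_done=0
Byte 2 = 0x0A: mode=DATA remaining=2 emitted=0 chunks_done=0
Byte 3 = 'a': mode=DATA remaining=1 emitted=1 chunks_done=0
Byte 4 = '3': mode=DATA_DONE remaining=0 emitted=2 chunks_done=0
Byte 5 = 0x0D: mode=DATA_CR remaining=0 emitted=2 chunks_done=0
Byte 6 = 0x0A: mode=SIZE remaining=0 emitted=2 chunks_done=1
Byte 7 = '3': mode=SIZE remaining=0 emitted=2 chunks_done=1
Byte 8 = 0x0D: mode=SIZE_CR remaining=0 emitted=2 chunks_done=1
Byte 9 = 0x0A: mode=DATA remaining=3 emitted=2 chunks_done=1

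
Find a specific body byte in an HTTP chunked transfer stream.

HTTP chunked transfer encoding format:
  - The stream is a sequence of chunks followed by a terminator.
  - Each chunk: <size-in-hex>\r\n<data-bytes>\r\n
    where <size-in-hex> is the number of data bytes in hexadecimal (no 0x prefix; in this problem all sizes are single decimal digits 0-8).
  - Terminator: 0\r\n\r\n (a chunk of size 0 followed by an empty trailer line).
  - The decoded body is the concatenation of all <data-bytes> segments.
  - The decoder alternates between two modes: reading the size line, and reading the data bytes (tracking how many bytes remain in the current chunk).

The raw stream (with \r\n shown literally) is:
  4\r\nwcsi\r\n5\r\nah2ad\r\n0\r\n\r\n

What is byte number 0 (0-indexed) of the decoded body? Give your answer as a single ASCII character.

Chunk 1: stream[0..1]='4' size=0x4=4, data at stream[3..7]='wcsi' -> body[0..4], body so far='wcsi'
Chunk 2: stream[9..10]='5' size=0x5=5, data at stream[12..17]='ah2ad' -> body[4..9], body so far='wcsiah2ad'
Chunk 3: stream[19..20]='0' size=0 (terminator). Final body='wcsiah2ad' (9 bytes)
Body byte 0 = 'w'

Answer: w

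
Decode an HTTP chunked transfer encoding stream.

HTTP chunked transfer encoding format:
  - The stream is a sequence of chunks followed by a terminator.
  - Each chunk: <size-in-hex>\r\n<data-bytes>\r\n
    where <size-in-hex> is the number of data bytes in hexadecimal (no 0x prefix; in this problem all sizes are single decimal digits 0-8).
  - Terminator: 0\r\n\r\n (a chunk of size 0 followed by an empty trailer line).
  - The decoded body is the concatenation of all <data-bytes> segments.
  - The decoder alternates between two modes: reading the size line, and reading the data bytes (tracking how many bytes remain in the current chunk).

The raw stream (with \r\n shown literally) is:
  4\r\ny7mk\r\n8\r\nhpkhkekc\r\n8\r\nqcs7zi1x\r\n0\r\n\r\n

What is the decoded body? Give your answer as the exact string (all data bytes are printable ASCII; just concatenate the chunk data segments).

Chunk 1: stream[0..1]='4' size=0x4=4, data at stream[3..7]='y7mk' -> body[0..4], body so far='y7mk'
Chunk 2: stream[9..10]='8' size=0x8=8, data at stream[12..20]='hpkhkekc' -> body[4..12], body so far='y7mkhpkhkekc'
Chunk 3: stream[22..23]='8' size=0x8=8, data at stream[25..33]='qcs7zi1x' -> body[12..20], body so far='y7mkhpkhkekcqcs7zi1x'
Chunk 4: stream[35..36]='0' size=0 (terminator). Final body='y7mkhpkhkekcqcs7zi1x' (20 bytes)

Answer: y7mkhpkhkekcqcs7zi1x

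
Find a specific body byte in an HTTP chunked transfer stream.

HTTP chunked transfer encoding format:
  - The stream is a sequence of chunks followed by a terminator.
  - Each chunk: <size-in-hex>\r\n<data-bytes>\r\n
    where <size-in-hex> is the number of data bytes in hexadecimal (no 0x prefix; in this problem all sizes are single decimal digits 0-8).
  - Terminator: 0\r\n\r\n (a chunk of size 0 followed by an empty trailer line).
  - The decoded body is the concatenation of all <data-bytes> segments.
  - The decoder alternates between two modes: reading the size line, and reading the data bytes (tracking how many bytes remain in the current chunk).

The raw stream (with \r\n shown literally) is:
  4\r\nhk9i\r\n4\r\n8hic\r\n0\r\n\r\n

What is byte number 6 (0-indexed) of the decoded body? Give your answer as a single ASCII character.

Answer: i

Derivation:
Chunk 1: stream[0..1]='4' size=0x4=4, data at stream[3..7]='hk9i' -> body[0..4], body so far='hk9i'
Chunk 2: stream[9..10]='4' size=0x4=4, data at stream[12..16]='8hic' -> body[4..8], body so far='hk9i8hic'
Chunk 3: stream[18..19]='0' size=0 (terminator). Final body='hk9i8hic' (8 bytes)
Body byte 6 = 'i'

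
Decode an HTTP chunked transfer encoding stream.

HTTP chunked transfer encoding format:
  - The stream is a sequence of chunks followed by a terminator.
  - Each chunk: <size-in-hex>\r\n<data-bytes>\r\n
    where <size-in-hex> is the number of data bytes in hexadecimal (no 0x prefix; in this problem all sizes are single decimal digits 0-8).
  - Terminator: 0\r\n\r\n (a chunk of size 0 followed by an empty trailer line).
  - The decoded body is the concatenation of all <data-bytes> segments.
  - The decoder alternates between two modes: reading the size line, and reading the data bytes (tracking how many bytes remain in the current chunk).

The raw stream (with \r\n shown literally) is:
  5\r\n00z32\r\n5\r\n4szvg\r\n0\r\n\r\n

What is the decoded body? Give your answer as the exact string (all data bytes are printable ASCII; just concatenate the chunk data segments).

Chunk 1: stream[0..1]='5' size=0x5=5, data at stream[3..8]='00z32' -> body[0..5], body so far='00z32'
Chunk 2: stream[10..11]='5' size=0x5=5, data at stream[13..18]='4szvg' -> body[5..10], body so far='00z324szvg'
Chunk 3: stream[20..21]='0' size=0 (terminator). Final body='00z324szvg' (10 bytes)

Answer: 00z324szvg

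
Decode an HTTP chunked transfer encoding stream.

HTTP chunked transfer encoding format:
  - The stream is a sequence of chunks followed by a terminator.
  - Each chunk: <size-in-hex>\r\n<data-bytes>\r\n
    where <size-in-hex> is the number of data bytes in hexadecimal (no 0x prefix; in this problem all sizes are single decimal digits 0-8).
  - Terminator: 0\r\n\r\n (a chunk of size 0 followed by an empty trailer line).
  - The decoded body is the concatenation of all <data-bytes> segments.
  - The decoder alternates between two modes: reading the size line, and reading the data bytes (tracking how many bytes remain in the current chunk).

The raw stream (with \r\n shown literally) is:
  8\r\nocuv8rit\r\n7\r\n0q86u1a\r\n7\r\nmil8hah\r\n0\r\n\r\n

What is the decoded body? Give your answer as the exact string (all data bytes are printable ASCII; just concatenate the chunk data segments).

Chunk 1: stream[0..1]='8' size=0x8=8, data at stream[3..11]='ocuv8rit' -> body[0..8], body so far='ocuv8rit'
Chunk 2: stream[13..14]='7' size=0x7=7, data at stream[16..23]='0q86u1a' -> body[8..15], body so far='ocuv8rit0q86u1a'
Chunk 3: stream[25..26]='7' size=0x7=7, data at stream[28..35]='mil8hah' -> body[15..22], body so far='ocuv8rit0q86u1amil8hah'
Chunk 4: stream[37..38]='0' size=0 (terminator). Final body='ocuv8rit0q86u1amil8hah' (22 bytes)

Answer: ocuv8rit0q86u1amil8hah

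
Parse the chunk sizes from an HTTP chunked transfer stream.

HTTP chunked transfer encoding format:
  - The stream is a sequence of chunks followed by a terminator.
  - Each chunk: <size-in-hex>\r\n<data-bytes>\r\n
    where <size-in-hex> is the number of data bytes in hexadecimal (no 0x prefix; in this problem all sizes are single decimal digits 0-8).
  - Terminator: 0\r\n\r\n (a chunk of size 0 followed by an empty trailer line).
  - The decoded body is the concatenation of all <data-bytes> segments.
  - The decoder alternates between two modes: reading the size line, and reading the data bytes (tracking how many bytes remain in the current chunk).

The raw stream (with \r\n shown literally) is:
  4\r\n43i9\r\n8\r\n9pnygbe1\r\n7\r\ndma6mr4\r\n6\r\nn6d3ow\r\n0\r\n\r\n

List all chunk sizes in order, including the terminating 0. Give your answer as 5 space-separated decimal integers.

Chunk 1: stream[0..1]='4' size=0x4=4, data at stream[3..7]='43i9' -> body[0..4], body so far='43i9'
Chunk 2: stream[9..10]='8' size=0x8=8, data at stream[12..20]='9pnygbe1' -> body[4..12], body so far='43i99pnygbe1'
Chunk 3: stream[22..23]='7' size=0x7=7, data at stream[25..32]='dma6mr4' -> body[12..19], body so far='43i99pnygbe1dma6mr4'
Chunk 4: stream[34..35]='6' size=0x6=6, data at stream[37..43]='n6d3ow' -> body[19..25], body so far='43i99pnygbe1dma6mr4n6d3ow'
Chunk 5: stream[45..46]='0' size=0 (terminator). Final body='43i99pnygbe1dma6mr4n6d3ow' (25 bytes)

Answer: 4 8 7 6 0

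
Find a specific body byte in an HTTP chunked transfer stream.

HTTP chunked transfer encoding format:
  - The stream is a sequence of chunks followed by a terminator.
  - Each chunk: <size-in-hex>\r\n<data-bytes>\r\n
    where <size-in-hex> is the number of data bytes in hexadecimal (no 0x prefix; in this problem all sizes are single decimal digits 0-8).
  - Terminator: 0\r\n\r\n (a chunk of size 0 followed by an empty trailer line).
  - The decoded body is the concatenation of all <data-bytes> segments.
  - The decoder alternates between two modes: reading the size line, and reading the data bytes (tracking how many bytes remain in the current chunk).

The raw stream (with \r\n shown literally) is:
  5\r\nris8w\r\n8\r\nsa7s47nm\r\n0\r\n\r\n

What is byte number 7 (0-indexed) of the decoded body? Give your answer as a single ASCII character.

Chunk 1: stream[0..1]='5' size=0x5=5, data at stream[3..8]='ris8w' -> body[0..5], body so far='ris8w'
Chunk 2: stream[10..11]='8' size=0x8=8, data at stream[13..21]='sa7s47nm' -> body[5..13], body so far='ris8wsa7s47nm'
Chunk 3: stream[23..24]='0' size=0 (terminator). Final body='ris8wsa7s47nm' (13 bytes)
Body byte 7 = '7'

Answer: 7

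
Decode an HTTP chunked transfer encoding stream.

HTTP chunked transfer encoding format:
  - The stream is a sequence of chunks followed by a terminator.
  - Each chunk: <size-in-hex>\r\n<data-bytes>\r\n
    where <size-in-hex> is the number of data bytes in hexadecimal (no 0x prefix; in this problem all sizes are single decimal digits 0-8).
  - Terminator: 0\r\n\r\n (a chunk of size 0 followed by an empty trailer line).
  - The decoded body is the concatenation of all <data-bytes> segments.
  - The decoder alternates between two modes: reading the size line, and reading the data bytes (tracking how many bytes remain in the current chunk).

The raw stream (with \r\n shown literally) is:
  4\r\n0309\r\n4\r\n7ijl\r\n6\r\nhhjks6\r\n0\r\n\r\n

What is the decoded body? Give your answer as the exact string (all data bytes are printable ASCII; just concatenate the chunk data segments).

Chunk 1: stream[0..1]='4' size=0x4=4, data at stream[3..7]='0309' -> body[0..4], body so far='0309'
Chunk 2: stream[9..10]='4' size=0x4=4, data at stream[12..16]='7ijl' -> body[4..8], body so far='03097ijl'
Chunk 3: stream[18..19]='6' size=0x6=6, data at stream[21..27]='hhjks6' -> body[8..14], body so far='03097ijlhhjks6'
Chunk 4: stream[29..30]='0' size=0 (terminator). Final body='03097ijlhhjks6' (14 bytes)

Answer: 03097ijlhhjks6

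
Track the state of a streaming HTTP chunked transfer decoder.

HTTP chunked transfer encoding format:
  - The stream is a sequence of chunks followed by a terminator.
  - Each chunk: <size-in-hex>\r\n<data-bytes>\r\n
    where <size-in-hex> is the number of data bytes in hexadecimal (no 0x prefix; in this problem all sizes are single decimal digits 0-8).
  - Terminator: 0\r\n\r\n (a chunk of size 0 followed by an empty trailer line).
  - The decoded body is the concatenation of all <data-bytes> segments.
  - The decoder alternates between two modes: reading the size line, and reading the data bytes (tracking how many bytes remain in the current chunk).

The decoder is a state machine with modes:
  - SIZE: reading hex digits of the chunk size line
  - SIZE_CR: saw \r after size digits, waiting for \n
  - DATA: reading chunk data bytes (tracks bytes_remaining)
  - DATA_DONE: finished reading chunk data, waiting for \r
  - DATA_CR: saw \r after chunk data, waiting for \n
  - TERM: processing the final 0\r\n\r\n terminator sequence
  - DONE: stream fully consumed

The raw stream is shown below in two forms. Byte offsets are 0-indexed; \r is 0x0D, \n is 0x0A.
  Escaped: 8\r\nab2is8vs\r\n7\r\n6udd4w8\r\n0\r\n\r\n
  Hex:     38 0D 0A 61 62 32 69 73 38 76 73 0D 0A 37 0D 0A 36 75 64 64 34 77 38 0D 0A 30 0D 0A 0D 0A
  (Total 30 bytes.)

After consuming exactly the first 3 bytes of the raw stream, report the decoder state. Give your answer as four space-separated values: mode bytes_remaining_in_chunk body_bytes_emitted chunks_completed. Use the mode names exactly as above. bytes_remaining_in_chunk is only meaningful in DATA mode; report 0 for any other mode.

Byte 0 = '8': mode=SIZE remaining=0 emitted=0 chunks_done=0
Byte 1 = 0x0D: mode=SIZE_CR remaining=0 emitted=0 chunks_done=0
Byte 2 = 0x0A: mode=DATA remaining=8 emitted=0 chunks_done=0

Answer: DATA 8 0 0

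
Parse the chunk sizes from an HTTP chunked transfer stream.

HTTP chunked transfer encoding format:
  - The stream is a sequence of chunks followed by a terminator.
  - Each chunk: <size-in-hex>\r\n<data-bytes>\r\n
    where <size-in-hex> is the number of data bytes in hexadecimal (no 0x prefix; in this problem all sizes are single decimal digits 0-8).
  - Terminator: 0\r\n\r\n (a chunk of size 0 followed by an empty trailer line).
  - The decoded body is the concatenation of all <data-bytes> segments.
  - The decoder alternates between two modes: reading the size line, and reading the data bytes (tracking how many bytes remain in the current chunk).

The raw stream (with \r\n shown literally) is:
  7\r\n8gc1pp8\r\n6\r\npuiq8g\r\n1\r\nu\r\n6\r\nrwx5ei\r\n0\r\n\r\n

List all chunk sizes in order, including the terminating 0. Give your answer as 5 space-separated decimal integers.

Chunk 1: stream[0..1]='7' size=0x7=7, data at stream[3..10]='8gc1pp8' -> body[0..7], body so far='8gc1pp8'
Chunk 2: stream[12..13]='6' size=0x6=6, data at stream[15..21]='puiq8g' -> body[7..13], body so far='8gc1pp8puiq8g'
Chunk 3: stream[23..24]='1' size=0x1=1, data at stream[26..27]='u' -> body[13..14], body so far='8gc1pp8puiq8gu'
Chunk 4: stream[29..30]='6' size=0x6=6, data at stream[32..38]='rwx5ei' -> body[14..20], body so far='8gc1pp8puiq8gurwx5ei'
Chunk 5: stream[40..41]='0' size=0 (terminator). Final body='8gc1pp8puiq8gurwx5ei' (20 bytes)

Answer: 7 6 1 6 0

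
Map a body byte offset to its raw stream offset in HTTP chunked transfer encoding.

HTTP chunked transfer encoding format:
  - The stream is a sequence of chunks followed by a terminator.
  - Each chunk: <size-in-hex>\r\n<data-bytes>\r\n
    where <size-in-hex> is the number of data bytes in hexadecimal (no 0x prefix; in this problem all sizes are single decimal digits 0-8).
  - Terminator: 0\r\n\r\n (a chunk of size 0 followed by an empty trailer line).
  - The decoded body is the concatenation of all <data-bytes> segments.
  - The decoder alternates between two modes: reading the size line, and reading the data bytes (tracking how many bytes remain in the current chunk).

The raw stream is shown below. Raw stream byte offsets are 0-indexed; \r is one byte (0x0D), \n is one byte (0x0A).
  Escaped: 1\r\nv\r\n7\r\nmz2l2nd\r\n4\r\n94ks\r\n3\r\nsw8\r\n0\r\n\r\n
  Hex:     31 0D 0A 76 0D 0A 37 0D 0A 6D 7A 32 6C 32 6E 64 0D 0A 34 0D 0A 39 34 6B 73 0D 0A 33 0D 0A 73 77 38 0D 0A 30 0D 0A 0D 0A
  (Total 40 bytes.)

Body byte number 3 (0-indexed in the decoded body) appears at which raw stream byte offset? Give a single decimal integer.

Answer: 11

Derivation:
Chunk 1: stream[0..1]='1' size=0x1=1, data at stream[3..4]='v' -> body[0..1], body so far='v'
Chunk 2: stream[6..7]='7' size=0x7=7, data at stream[9..16]='mz2l2nd' -> body[1..8], body so far='vmz2l2nd'
Chunk 3: stream[18..19]='4' size=0x4=4, data at stream[21..25]='94ks' -> body[8..12], body so far='vmz2l2nd94ks'
Chunk 4: stream[27..28]='3' size=0x3=3, data at stream[30..33]='sw8' -> body[12..15], body so far='vmz2l2nd94kssw8'
Chunk 5: stream[35..36]='0' size=0 (terminator). Final body='vmz2l2nd94kssw8' (15 bytes)
Body byte 3 at stream offset 11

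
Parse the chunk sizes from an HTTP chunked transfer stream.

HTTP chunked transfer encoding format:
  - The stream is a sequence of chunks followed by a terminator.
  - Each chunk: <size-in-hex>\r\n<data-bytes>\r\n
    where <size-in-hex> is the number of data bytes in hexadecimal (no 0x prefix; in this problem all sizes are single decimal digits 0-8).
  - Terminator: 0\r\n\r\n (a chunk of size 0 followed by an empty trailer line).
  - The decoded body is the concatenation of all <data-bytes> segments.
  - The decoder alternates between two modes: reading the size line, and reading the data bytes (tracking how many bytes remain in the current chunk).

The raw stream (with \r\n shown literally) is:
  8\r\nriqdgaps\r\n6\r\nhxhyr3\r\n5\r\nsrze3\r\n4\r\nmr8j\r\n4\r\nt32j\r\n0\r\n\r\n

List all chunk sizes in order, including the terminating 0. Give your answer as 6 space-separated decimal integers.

Chunk 1: stream[0..1]='8' size=0x8=8, data at stream[3..11]='riqdgaps' -> body[0..8], body so far='riqdgaps'
Chunk 2: stream[13..14]='6' size=0x6=6, data at stream[16..22]='hxhyr3' -> body[8..14], body so far='riqdgapshxhyr3'
Chunk 3: stream[24..25]='5' size=0x5=5, data at stream[27..32]='srze3' -> body[14..19], body so far='riqdgapshxhyr3srze3'
Chunk 4: stream[34..35]='4' size=0x4=4, data at stream[37..41]='mr8j' -> body[19..23], body so far='riqdgapshxhyr3srze3mr8j'
Chunk 5: stream[43..44]='4' size=0x4=4, data at stream[46..50]='t32j' -> body[23..27], body so far='riqdgapshxhyr3srze3mr8jt32j'
Chunk 6: stream[52..53]='0' size=0 (terminator). Final body='riqdgapshxhyr3srze3mr8jt32j' (27 bytes)

Answer: 8 6 5 4 4 0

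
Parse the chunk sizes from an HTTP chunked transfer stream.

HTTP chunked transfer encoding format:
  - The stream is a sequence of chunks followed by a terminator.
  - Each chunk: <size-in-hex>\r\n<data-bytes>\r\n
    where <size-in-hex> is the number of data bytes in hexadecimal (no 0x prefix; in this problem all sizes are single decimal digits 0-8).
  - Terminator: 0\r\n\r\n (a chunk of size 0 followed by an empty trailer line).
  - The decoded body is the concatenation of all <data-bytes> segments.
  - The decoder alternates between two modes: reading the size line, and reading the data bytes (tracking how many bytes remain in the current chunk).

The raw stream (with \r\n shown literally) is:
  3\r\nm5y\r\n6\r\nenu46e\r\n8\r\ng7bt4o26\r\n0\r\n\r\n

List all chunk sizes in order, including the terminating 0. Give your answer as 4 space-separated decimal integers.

Chunk 1: stream[0..1]='3' size=0x3=3, data at stream[3..6]='m5y' -> body[0..3], body so far='m5y'
Chunk 2: stream[8..9]='6' size=0x6=6, data at stream[11..17]='enu46e' -> body[3..9], body so far='m5yenu46e'
Chunk 3: stream[19..20]='8' size=0x8=8, data at stream[22..30]='g7bt4o26' -> body[9..17], body so far='m5yenu46eg7bt4o26'
Chunk 4: stream[32..33]='0' size=0 (terminator). Final body='m5yenu46eg7bt4o26' (17 bytes)

Answer: 3 6 8 0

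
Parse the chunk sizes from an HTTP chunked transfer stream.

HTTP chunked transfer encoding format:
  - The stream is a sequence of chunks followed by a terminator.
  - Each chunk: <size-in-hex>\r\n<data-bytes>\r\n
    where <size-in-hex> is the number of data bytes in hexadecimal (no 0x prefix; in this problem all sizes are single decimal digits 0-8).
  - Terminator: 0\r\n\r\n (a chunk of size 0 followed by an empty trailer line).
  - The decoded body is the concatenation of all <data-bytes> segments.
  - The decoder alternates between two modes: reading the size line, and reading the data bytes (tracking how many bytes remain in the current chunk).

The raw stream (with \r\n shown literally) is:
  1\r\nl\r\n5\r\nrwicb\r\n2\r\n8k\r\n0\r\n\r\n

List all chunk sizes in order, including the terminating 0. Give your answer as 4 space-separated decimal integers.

Answer: 1 5 2 0

Derivation:
Chunk 1: stream[0..1]='1' size=0x1=1, data at stream[3..4]='l' -> body[0..1], body so far='l'
Chunk 2: stream[6..7]='5' size=0x5=5, data at stream[9..14]='rwicb' -> body[1..6], body so far='lrwicb'
Chunk 3: stream[16..17]='2' size=0x2=2, data at stream[19..21]='8k' -> body[6..8], body so far='lrwicb8k'
Chunk 4: stream[23..24]='0' size=0 (terminator). Final body='lrwicb8k' (8 bytes)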